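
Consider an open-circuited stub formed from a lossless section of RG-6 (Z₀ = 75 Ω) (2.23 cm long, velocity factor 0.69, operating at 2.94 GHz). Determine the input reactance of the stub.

X_in ≈ 33.4 Ω (inductive)

λ = v/f = 0.69·c / 2.94 GHz = 0.0704 m
βl = 2π·l/λ = 2π × 0.317 = 114°
tan(βl) = -2.24
For an open-circuited stub, Z_in = −jZ_0·cot(βl) = −jZ_0/tan(βl)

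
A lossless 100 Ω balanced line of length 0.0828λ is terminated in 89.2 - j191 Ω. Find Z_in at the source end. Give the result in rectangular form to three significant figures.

Z_in ≈ 25.5 − j70.1 Ω

βl = 2π × 0.0828 = 29.8°
tan(βl) = tan(29.8°) = 0.573
Z_in = Z_0·(Z_L + jZ_0·tanβl)/(Z_0 + jZ_L·tanβl)
     = 100·(89.2 − j134)/(209 + j51.1)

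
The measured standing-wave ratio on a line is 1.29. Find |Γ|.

|Γ| ≈ 0.127

|Γ| = (S − 1)/(S + 1) = (1.29 − 1)/(1.29 + 1) = 0.29/2.29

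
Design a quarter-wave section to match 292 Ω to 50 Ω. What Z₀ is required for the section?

Z_qwt ≈ 121 Ω

Z_qwt = √(Z_0·R_L) = √(50 × 292) = √14600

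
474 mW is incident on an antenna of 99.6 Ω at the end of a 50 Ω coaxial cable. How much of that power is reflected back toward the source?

P_reflected ≈ 52.1 mW

Γ = (99.6 − 50)/(99.6 + 50) = 0.332
|Γ|² = 0.11
P_refl = |Γ|²·P_inc = 52.1 mW, P_del = (1 − |Γ|²)·P_inc = 422 mW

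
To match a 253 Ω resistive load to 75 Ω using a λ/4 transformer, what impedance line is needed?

Z_qwt = √(Z_0·R_L) = √(75 × 253) = √18980

Z_qwt ≈ 138 Ω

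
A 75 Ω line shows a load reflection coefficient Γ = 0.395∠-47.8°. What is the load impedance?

Z_L ≈ 101 − j70.2 Ω

Z_L = Z_0·(1 + Γ)/(1 − Γ) = 75·(1.27 − j0.293)/(0.735 + j0.293)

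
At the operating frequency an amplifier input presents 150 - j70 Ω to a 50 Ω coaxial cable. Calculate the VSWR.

VSWR ≈ 3.72

Γ = (Z_L − Z_0)/(Z_L + Z_0) = (100 − j70)/(200 − j70)
|Γ| = 122/212 = 0.576
VSWR = (1 + |Γ|)/(1 − |Γ|) = 1.58/0.424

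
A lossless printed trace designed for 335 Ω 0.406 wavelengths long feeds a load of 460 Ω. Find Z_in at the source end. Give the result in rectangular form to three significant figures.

Z_in ≈ 361 + j108 Ω

βl = 2π × 0.406 = 146°
tan(βl) = tan(146°) = -0.67
Z_in = Z_0·(Z_L + jZ_0·tanβl)/(Z_0 + jZ_L·tanβl)
     = 335·(460 − j225)/(335 − j308)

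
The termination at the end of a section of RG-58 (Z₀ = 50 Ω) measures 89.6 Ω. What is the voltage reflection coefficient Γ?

Γ = (Z_L − Z_0)/(Z_L + Z_0) = (89.6 − 50)/(89.6 + 50) = 39.6/139.6

Γ = 0.284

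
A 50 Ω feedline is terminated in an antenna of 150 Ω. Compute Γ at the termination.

Γ = (Z_L − Z_0)/(Z_L + Z_0) = (150 − 50)/(150 + 50) = 100/200

Γ = 0.5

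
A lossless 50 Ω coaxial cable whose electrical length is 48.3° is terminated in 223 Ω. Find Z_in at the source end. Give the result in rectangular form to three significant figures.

Z_in ≈ 19.3 − j40.7 Ω

tan(βl) = tan(48.3°) = 1.12
Z_in = Z_0·(Z_L + jZ_0·tanβl)/(Z_0 + jZ_L·tanβl)
     = 50·(223 + j56.1)/(50 + j250)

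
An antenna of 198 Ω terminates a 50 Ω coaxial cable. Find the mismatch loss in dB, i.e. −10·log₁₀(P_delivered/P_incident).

mismatch loss ≈ 1.91 dB

Γ = (198 − 50)/(198 + 50) = 0.597
|Γ|² = 0.356, so P_del/P_inc = 1 − |Γ|² = 0.644
ML = −10·log₁₀(1 − |Γ|²)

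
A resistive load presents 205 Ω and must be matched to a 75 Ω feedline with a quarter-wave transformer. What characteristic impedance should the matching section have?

Z_qwt ≈ 124 Ω

Z_qwt = √(Z_0·R_L) = √(75 × 205) = √15380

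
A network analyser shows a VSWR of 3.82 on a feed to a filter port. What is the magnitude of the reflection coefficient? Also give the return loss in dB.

|Γ| ≈ 0.585; return loss ≈ 4.66 dB

|Γ| = (S − 1)/(S + 1) = (3.82 − 1)/(3.82 + 1) = 2.82/4.82
RL = −20·log₁₀|Γ| = −20·log₁₀(0.585)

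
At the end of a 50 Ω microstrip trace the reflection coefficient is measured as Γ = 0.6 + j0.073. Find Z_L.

Z_L ≈ 192 + j44.2 Ω

Z_L = Z_0·(1 + Γ)/(1 − Γ) = 50·(1.6 + j0.073)/(0.4 − j0.073)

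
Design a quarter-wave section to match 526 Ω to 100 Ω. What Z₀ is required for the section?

Z_qwt = √(Z_0·R_L) = √(100 × 526) = √52600

Z_qwt ≈ 229 Ω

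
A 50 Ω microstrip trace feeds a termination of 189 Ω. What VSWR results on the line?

VSWR ≈ 3.78

For a purely resistive load, VSWR = R_L/Z_0 or Z_0/R_L (whichever > 1) = 189/50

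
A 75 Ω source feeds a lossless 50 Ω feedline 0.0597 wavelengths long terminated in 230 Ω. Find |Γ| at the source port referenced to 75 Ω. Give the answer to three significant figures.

βl = 2π × 0.0597 = 21.5°
tan(βl) = 0.394
Z_in = Z_0·(Z_L + jZ_0·tanβl)/(Z_0 + jZ_L·tanβl) = 62.1 − j92.7 Ω
Γ_s = (Z_in − Z_s)/(Z_in + Z_s) = (-12.9 − j92.7)/(137 − j92.7), |Γ_s| = 0.566

|Γ| ≈ 0.566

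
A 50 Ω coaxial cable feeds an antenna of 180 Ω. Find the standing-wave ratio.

Γ = (180 − 50)/(180 + 50) = 0.565
VSWR = (1 + 0.565)/(1 − 0.565)

VSWR ≈ 3.6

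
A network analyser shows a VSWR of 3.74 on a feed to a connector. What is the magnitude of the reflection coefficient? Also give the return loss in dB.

|Γ| ≈ 0.578; return loss ≈ 4.76 dB

|Γ| = (S − 1)/(S + 1) = (3.74 − 1)/(3.74 + 1) = 2.74/4.74
RL = −20·log₁₀|Γ| = −20·log₁₀(0.578)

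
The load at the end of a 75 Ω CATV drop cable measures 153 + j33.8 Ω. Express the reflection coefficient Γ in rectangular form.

Γ ≈ 0.356 + j0.0954

Γ = (Z_L − Z_0)/(Z_L + Z_0) = (78 + j33.8)/(228 + j33.8)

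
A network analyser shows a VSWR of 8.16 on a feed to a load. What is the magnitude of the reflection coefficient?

|Γ| ≈ 0.782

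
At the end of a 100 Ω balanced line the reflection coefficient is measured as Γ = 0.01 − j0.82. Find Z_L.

Z_L = Z_0·(1 + Γ)/(1 − Γ) = 100·(1.01 − j0.82)/(0.99 + j0.82)

Z_L ≈ 19.8 − j99.2 Ω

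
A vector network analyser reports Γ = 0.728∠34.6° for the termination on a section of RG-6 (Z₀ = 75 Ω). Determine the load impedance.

Z_L ≈ 106 + j187 Ω

Z_L = Z_0·(1 + Γ)/(1 − Γ) = 75·(1.6 + j0.413)/(0.401 − j0.413)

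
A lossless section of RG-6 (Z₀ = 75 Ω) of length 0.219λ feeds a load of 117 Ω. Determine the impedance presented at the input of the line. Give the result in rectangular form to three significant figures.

βl = 2π × 0.219 = 78.8°
tan(βl) = tan(78.8°) = 5.07
Z_in = Z_0·(Z_L + jZ_0·tanβl)/(Z_0 + jZ_L·tanβl)
     = 75·(117 + j380)/(75 + j593)

Z_in ≈ 49.2 − j8.58 Ω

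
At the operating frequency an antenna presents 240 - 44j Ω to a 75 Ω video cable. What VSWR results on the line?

VSWR ≈ 3.32

Γ = (Z_L − Z_0)/(Z_L + Z_0) = (165 − j44)/(315 − j44)
|Γ| = 171/318 = 0.537
VSWR = (1 + |Γ|)/(1 − |Γ|) = 1.54/0.463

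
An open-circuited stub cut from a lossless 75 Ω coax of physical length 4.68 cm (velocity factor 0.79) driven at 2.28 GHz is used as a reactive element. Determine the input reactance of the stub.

λ = v/f = 0.79·c / 2.28 GHz = 0.104 m
βl = 2π·l/λ = 2π × 0.45 = 162°
tan(βl) = -0.323
For an open-circuited stub, Z_in = −jZ_0·cot(βl) = −jZ_0/tan(βl)

X_in ≈ 232 Ω (inductive)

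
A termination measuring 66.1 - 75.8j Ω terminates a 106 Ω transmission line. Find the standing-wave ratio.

VSWR ≈ 2.67

Γ = (Z_L − Z_0)/(Z_L + Z_0) = (-39.9 − j75.8)/(172.1 − j75.8)
|Γ| = 85.7/188 = 0.456
VSWR = (1 + |Γ|)/(1 − |Γ|) = 1.46/0.544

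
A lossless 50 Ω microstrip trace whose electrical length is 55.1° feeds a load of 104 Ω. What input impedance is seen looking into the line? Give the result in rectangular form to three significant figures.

tan(βl) = tan(55.1°) = 1.43
Z_in = Z_0·(Z_L + jZ_0·tanβl)/(Z_0 + jZ_L·tanβl)
     = 50·(104 + j71.7)/(50 + j149)

Z_in ≈ 32.1 − j24.1 Ω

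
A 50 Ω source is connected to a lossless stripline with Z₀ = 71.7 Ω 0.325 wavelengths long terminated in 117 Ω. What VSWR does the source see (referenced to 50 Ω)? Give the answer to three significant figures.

βl = 2π × 0.325 = 117°
tan(βl) = -1.96
Z_in = Z_0·(Z_L + jZ_0·tanβl)/(Z_0 + jZ_L·tanβl) = 50.4 + j20.8 Ω
Γ_s = (Z_in − Z_s)/(Z_in + Z_s) = (0.43 + j20.8)/(100 + j20.8), |Γ_s| = 0.203
VSWR = (1 + |Γ_s|)/(1 − |Γ_s|)

VSWR ≈ 1.51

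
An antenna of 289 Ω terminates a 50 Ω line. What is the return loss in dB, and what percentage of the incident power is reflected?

Γ = (289 − 50)/(289 + 50) = 0.705
RL = −20·log₁₀(0.705) = 3.04 dB
P_refl/P_inc = |Γ|² = 0.497

RL ≈ 3.04 dB; 49.7% of incident power reflected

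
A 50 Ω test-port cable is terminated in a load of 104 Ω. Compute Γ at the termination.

Γ = 0.351

Γ = (Z_L − Z_0)/(Z_L + Z_0) = (104 − 50)/(104 + 50) = 54/154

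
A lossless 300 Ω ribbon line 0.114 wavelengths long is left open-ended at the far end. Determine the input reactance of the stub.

βl = 2π × 0.114 = 41°
tan(βl) = 0.871
For an open-ended stub, Z_in = −jZ_0·cot(βl) = −jZ_0/tan(βl)

X_in ≈ -345 Ω (capacitive)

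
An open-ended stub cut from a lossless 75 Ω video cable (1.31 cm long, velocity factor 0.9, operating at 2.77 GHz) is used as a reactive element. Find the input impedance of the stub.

Z_in ≈ −j66.6 Ω

λ = v/f = 0.9·c / 2.77 GHz = 0.0975 m
βl = 2π·l/λ = 2π × 0.134 = 48.4°
tan(βl) = 1.13
For an open-ended stub, Z_in = −jZ_0·cot(βl) = −jZ_0/tan(βl)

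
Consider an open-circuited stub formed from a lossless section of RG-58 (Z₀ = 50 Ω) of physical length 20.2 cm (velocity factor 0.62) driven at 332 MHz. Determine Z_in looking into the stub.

λ = v/f = 0.62·c / 332 MHz = 0.56 m
βl = 2π·l/λ = 2π × 0.361 = 130°
tan(βl) = -1.2
For an open-circuited stub, Z_in = −jZ_0·cot(βl) = −jZ_0/tan(βl)

Z_in ≈ +j41.7 Ω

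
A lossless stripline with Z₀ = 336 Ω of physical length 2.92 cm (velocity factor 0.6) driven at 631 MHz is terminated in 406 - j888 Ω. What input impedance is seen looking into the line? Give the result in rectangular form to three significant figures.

Z_in ≈ 65.3 − j233 Ω

λ = v/f = 0.6·c / 631 MHz = 0.285 m
βl = 2π·l/λ = 2π × 0.102 = 36.9°
tan(βl) = tan(36.9°) = 0.749
Z_in = Z_0·(Z_L + jZ_0·tanβl)/(Z_0 + jZ_L·tanβl)
     = 336·(406 − j636)/(1000 + j304)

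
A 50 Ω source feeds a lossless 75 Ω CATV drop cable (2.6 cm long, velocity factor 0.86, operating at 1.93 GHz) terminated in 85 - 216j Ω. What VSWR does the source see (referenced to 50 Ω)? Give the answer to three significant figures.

VSWR ≈ 6.17

λ = v/f = 0.86·c / 1.93 GHz = 0.134 m
βl = 2π·l/λ = 2π × 0.194 = 70°
tan(βl) = 2.75
Z_in = Z_0·(Z_L + jZ_0·tanβl)/(Z_0 + jZ_L·tanβl) = 8.15 − j3.94 Ω
Γ_s = (Z_in − Z_s)/(Z_in + Z_s) = (-41.8 − j3.94)/(58.2 − j3.94), |Γ_s| = 0.721
VSWR = (1 + |Γ_s|)/(1 − |Γ_s|)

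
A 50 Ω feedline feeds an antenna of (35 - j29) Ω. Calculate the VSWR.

Γ = (Z_L − Z_0)/(Z_L + Z_0) = (-15 − j29)/(85 − j29)
|Γ| = 32.6/89.8 = 0.364
VSWR = (1 + |Γ|)/(1 − |Γ|) = 1.36/0.636

VSWR ≈ 2.14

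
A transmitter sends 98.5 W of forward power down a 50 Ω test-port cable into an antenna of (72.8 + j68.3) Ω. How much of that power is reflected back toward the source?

|Γ| = |(22.8 + j68.3)/(122.8 + j68.3)| = 0.512
|Γ|² = 0.263
P_refl = |Γ|²·P_inc = 25.9 W, P_del = (1 − |Γ|²)·P_inc = 72.6 W

P_reflected ≈ 25.9 W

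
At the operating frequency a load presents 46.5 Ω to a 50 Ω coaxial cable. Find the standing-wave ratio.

VSWR ≈ 1.08

Γ = (46.5 − 50)/(46.5 + 50) = -0.0363
VSWR = (1 + 0.0363)/(1 − 0.0363)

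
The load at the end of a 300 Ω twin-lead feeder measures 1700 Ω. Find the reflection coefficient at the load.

Γ = (Z_L − Z_0)/(Z_L + Z_0) = (1700 − 300)/(1700 + 300) = 1400/2000

Γ = 0.7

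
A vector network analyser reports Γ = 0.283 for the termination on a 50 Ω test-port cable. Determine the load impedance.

Z_L = Z_0·(1 + Γ)/(1 − Γ) = 50·(1.28)/(0.717)

Z_L ≈ 89.5 Ω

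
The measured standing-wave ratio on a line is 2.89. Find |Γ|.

|Γ| ≈ 0.486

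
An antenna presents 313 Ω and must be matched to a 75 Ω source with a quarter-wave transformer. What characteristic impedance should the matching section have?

Z_qwt ≈ 153 Ω

Z_qwt = √(Z_0·R_L) = √(75 × 313) = √23480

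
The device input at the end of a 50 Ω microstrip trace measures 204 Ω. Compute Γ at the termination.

Γ = (Z_L − Z_0)/(Z_L + Z_0) = (204 − 50)/(204 + 50) = 154/254

Γ = 0.606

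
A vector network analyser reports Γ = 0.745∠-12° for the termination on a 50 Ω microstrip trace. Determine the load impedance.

Z_L = Z_0·(1 + Γ)/(1 − Γ) = 50·(1.73 − j0.155)/(0.271 + j0.155)

Z_L ≈ 228 − j159 Ω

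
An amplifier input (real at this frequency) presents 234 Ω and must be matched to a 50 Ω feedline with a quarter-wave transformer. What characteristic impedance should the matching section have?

Z_qwt = √(Z_0·R_L) = √(50 × 234) = √11700

Z_qwt ≈ 108 Ω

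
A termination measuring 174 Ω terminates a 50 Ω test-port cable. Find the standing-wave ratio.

Γ = (174 − 50)/(174 + 50) = 0.554
VSWR = (1 + 0.554)/(1 − 0.554)

VSWR ≈ 3.48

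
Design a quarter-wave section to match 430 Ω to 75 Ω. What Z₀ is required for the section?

Z_qwt ≈ 180 Ω

Z_qwt = √(Z_0·R_L) = √(75 × 430) = √32250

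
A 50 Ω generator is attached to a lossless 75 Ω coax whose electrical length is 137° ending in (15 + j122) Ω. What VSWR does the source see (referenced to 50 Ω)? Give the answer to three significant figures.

tan(βl) = -0.933
Z_in = Z_0·(Z_L + jZ_0·tanβl)/(Z_0 + jZ_L·tanβl) = 4.4 + j21 Ω
Γ_s = (Z_in − Z_s)/(Z_in + Z_s) = (-45.6 + j21)/(54.4 + j21), |Γ_s| = 0.861
VSWR = (1 + |Γ_s|)/(1 − |Γ_s|)

VSWR ≈ 13.4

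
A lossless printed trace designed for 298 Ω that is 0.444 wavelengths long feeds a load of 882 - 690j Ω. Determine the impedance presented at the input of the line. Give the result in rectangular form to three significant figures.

βl = 2π × 0.444 = 160°
tan(βl) = tan(160°) = -0.367
Z_in = Z_0·(Z_L + jZ_0·tanβl)/(Z_0 + jZ_L·tanβl)
     = 298·(882 − j799)/(44.7 − j324)

Z_in ≈ 832 + j697 Ω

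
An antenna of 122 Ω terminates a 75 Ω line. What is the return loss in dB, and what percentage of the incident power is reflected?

RL ≈ 12.4 dB; 5.69% of incident power reflected

Γ = (122 − 75)/(122 + 75) = 0.239
RL = −20·log₁₀(0.239) = 12.4 dB
P_refl/P_inc = |Γ|² = 0.0569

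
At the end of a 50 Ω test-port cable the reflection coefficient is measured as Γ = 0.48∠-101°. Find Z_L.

Z_L ≈ 27.2 − j33.3 Ω

Z_L = Z_0·(1 + Γ)/(1 − Γ) = 50·(0.908 − j0.471)/(1.09 + j0.471)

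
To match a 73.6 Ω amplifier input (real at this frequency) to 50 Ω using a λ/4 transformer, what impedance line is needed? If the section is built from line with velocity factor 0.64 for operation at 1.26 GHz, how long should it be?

Z_qwt ≈ 60.7 Ω; length ≈ 3.81 cm

Z_qwt = √(Z_0·R_L) = √(50 × 73.6) = √3680
λ = 0.64·c/f = 0.152 m, so l = λ/4 = 0.0381 m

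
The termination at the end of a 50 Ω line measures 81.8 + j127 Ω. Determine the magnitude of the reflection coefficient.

Γ = (Z_L − Z_0)/(Z_L + Z_0) = (31.8 + j127)/(131.8 + j127)
|Γ| = 131/183

|Γ| ≈ 0.715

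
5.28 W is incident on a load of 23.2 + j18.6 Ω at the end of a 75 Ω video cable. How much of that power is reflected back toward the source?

|Γ| = |(-51.8 + j18.6)/(98.2 + j18.6)| = 0.551
|Γ|² = 0.303
P_refl = |Γ|²·P_inc = 1.6 W, P_del = (1 − |Γ|²)·P_inc = 3.68 W

P_reflected ≈ 1.6 W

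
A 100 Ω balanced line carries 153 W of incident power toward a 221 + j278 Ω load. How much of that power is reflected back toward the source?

P_reflected ≈ 78 W

|Γ| = |(121 + j278)/(321 + j278)| = 0.714
|Γ|² = 0.51
P_refl = |Γ|²·P_inc = 78 W, P_del = (1 − |Γ|²)·P_inc = 75 W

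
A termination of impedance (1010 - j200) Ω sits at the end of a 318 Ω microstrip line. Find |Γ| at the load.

Γ = (Z_L − Z_0)/(Z_L + Z_0) = (692 − j200)/(1328 − j200)
|Γ| = 720/1340

|Γ| ≈ 0.536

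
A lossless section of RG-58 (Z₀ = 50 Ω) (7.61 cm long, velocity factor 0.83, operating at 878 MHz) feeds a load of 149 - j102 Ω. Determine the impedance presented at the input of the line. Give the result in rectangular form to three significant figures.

λ = v/f = 0.83·c / 878 MHz = 0.284 m
βl = 2π·l/λ = 2π × 0.268 = 96.6°
tan(βl) = tan(96.6°) = -8.64
Z_in = Z_0·(Z_L + jZ_0·tanβl)/(Z_0 + jZ_L·tanβl)
     = 50·(149 − j534)/(-831 − j1290)

Z_in ≈ 12 + j13.5 Ω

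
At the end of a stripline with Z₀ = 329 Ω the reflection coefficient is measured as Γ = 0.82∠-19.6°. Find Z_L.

Z_L ≈ 846 − j1420 Ω

Z_L = Z_0·(1 + Γ)/(1 − Γ) = 329·(1.77 − j0.275)/(0.228 + j0.275)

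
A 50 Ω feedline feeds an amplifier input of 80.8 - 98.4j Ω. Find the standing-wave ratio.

Γ = (Z_L − Z_0)/(Z_L + Z_0) = (30.8 − j98.4)/(130.8 − j98.4)
|Γ| = 103/164 = 0.63
VSWR = (1 + |Γ|)/(1 − |Γ|) = 1.63/0.37

VSWR ≈ 4.4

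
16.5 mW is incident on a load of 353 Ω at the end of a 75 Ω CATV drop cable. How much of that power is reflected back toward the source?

P_reflected ≈ 6.96 mW

Γ = (353 − 75)/(353 + 75) = 0.65
|Γ|² = 0.422
P_refl = |Γ|²·P_inc = 6.96 mW, P_del = (1 − |Γ|²)·P_inc = 9.54 mW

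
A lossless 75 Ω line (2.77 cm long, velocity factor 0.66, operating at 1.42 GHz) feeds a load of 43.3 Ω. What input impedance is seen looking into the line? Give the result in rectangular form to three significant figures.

Z_in ≈ 108 + j37.6 Ω

λ = v/f = 0.66·c / 1.42 GHz = 0.139 m
βl = 2π·l/λ = 2π × 0.199 = 71.5°
tan(βl) = tan(71.5°) = 2.99
Z_in = Z_0·(Z_L + jZ_0·tanβl)/(Z_0 + jZ_L·tanβl)
     = 75·(43.3 + j224)/(75 + j130)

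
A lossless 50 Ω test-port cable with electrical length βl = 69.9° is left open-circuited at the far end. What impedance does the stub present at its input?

tan(βl) = 2.73
For an open-circuited stub, Z_in = −jZ_0·cot(βl) = −jZ_0/tan(βl)

Z_in ≈ −j18.3 Ω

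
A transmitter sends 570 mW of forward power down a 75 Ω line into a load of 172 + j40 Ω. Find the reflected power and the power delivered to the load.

|Γ| = |(97 + j40)/(247 + j40)| = 0.419
|Γ|² = 0.176
P_refl = |Γ|²·P_inc = 100 mW, P_del = (1 − |Γ|²)·P_inc = 470 mW

P_reflected ≈ 100 mW; P_delivered ≈ 470 mW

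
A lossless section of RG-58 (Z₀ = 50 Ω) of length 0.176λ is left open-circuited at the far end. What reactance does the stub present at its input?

X_in ≈ -25.1 Ω (capacitive)

βl = 2π × 0.176 = 63.4°
tan(βl) = 1.99
For an open-circuited stub, Z_in = −jZ_0·cot(βl) = −jZ_0/tan(βl)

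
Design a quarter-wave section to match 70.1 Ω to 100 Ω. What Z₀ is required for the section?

Z_qwt ≈ 83.7 Ω

Z_qwt = √(Z_0·R_L) = √(100 × 70.1) = √7010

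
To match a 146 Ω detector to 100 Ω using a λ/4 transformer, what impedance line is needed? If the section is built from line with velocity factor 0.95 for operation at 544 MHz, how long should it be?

Z_qwt ≈ 121 Ω; length ≈ 13.1 cm

Z_qwt = √(Z_0·R_L) = √(100 × 146) = √14600
λ = 0.95·c/f = 0.524 m, so l = λ/4 = 0.131 m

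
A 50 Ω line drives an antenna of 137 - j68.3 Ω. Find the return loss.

Γ = (87 − j68.3)/(187 − j68.3), |Γ| = 0.556
RL = −20·log₁₀|Γ| = −20·log₁₀(0.556)

RL ≈ 5.11 dB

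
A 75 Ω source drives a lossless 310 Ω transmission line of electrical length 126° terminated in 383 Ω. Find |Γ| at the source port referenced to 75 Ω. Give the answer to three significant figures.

tan(βl) = -1.38
Z_in = Z_0·(Z_L + jZ_0·tanβl)/(Z_0 + jZ_L·tanβl) = 285 + j57.7 Ω
Γ_s = (Z_in − Z_s)/(Z_in + Z_s) = (210 + j57.7)/(360 + j57.7), |Γ_s| = 0.597

|Γ| ≈ 0.597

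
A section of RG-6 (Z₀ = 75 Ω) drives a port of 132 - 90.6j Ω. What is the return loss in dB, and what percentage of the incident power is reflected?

Γ = (57 − j90.6)/(207 − j90.6), |Γ| = 0.474
RL = −20·log₁₀(0.474) = 6.49 dB
P_refl/P_inc = |Γ|² = 0.224

RL ≈ 6.49 dB; 22.4% of incident power reflected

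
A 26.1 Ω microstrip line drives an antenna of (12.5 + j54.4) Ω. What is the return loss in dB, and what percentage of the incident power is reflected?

RL ≈ 1.51 dB; 70.7% of incident power reflected

Γ = (-13.6 + j54.4)/(38.6 + j54.4), |Γ| = 0.841
RL = −20·log₁₀(0.841) = 1.51 dB
P_refl/P_inc = |Γ|² = 0.707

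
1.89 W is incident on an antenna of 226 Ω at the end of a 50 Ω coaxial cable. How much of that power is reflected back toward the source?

P_reflected ≈ 0.769 W

Γ = (226 − 50)/(226 + 50) = 0.638
|Γ|² = 0.407
P_refl = |Γ|²·P_inc = 0.769 W, P_del = (1 − |Γ|²)·P_inc = 1.12 W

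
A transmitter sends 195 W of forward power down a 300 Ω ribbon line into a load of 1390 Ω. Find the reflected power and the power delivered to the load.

P_reflected ≈ 81.1 W; P_delivered ≈ 114 W

Γ = (1390 − 300)/(1390 + 300) = 0.645
|Γ|² = 0.416
P_refl = |Γ|²·P_inc = 81.1 W, P_del = (1 − |Γ|²)·P_inc = 114 W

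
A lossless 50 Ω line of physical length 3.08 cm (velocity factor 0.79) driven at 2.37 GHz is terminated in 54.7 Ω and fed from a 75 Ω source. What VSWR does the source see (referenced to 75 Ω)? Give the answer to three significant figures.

VSWR ≈ 1.61

λ = v/f = 0.79·c / 2.37 GHz = 0.1 m
βl = 2π·l/λ = 2π × 0.308 = 111°
tan(βl) = -2.62
Z_in = Z_0·(Z_L + jZ_0·tanβl)/(Z_0 + jZ_L·tanβl) = 46.7 + j2.8 Ω
Γ_s = (Z_in − Z_s)/(Z_in + Z_s) = (-28.3 + j2.8)/(122 + j2.8), |Γ_s| = 0.234
VSWR = (1 + |Γ_s|)/(1 − |Γ_s|)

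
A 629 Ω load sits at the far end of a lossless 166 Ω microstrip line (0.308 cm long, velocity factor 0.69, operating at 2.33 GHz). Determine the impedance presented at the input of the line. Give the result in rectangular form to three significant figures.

Z_in ≈ 387 − j288 Ω

λ = v/f = 0.69·c / 2.33 GHz = 0.0888 m
βl = 2π·l/λ = 2π × 0.0347 = 12.5°
tan(βl) = tan(12.5°) = 0.221
Z_in = Z_0·(Z_L + jZ_0·tanβl)/(Z_0 + jZ_L·tanβl)
     = 166·(629 + j36.7)/(166 + j139)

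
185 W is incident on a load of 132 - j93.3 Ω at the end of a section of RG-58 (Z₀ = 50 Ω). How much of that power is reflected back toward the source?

P_reflected ≈ 68.2 W

|Γ| = |(82 − j93.3)/(182 − j93.3)| = 0.607
|Γ|² = 0.369
P_refl = |Γ|²·P_inc = 68.2 W, P_del = (1 − |Γ|²)·P_inc = 117 W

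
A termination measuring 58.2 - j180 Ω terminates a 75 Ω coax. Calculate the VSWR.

VSWR ≈ 9.38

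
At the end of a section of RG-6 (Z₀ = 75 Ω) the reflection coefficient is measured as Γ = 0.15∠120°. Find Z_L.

Z_L ≈ 62.5 + j16.6 Ω

Z_L = Z_0·(1 + Γ)/(1 − Γ) = 75·(0.925 + j0.13)/(1.07 − j0.13)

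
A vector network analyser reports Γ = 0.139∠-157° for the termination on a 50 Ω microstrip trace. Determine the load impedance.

Z_L = Z_0·(1 + Γ)/(1 − Γ) = 50·(0.872 − j0.0543)/(1.13 + j0.0543)

Z_L ≈ 38.5 − j4.26 Ω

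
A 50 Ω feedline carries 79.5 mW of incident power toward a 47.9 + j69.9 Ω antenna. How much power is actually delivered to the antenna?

P_delivered ≈ 52.6 mW

|Γ| = |(-2.1 + j69.9)/(97.9 + j69.9)| = 0.581
|Γ|² = 0.338
P_refl = |Γ|²·P_inc = 26.9 mW, P_del = (1 − |Γ|²)·P_inc = 52.6 mW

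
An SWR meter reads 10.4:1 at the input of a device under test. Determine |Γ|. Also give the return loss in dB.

|Γ| = (S − 1)/(S + 1) = (10.4 − 1)/(10.4 + 1) = 9.4/11.4
RL = −20·log₁₀|Γ| = −20·log₁₀(0.825)

|Γ| ≈ 0.825; return loss ≈ 1.68 dB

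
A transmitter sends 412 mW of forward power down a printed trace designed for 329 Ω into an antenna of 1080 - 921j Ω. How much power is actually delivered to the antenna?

P_delivered ≈ 207 mW

|Γ| = |(751 − j921)/(1409 − j921)| = 0.706
|Γ|² = 0.498
P_refl = |Γ|²·P_inc = 205 mW, P_del = (1 − |Γ|²)·P_inc = 207 mW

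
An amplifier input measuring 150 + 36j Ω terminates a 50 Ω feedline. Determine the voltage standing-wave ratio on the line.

Γ = (Z_L − Z_0)/(Z_L + Z_0) = (100 + j36)/(200 + j36)
|Γ| = 106/203 = 0.523
VSWR = (1 + |Γ|)/(1 − |Γ|) = 1.52/0.477

VSWR ≈ 3.19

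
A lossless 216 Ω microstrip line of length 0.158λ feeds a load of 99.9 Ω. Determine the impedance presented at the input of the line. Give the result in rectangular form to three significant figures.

βl = 2π × 0.158 = 56.9°
tan(βl) = tan(56.9°) = 1.53
Z_in = Z_0·(Z_L + jZ_0·tanβl)/(Z_0 + jZ_L·tanβl)
     = 216·(99.9 + j331)/(216 + j153)

Z_in ≈ 223 + j173 Ω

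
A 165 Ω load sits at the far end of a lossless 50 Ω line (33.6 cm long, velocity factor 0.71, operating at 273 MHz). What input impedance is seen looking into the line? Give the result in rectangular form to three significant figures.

λ = v/f = 0.71·c / 273 MHz = 0.78 m
βl = 2π·l/λ = 2π × 0.431 = 155°
tan(βl) = tan(155°) = -0.466
Z_in = Z_0·(Z_L + jZ_0·tanβl)/(Z_0 + jZ_L·tanβl)
     = 50·(165 − j23.3)/(50 − j76.8)

Z_in ≈ 59.7 + j68.5 Ω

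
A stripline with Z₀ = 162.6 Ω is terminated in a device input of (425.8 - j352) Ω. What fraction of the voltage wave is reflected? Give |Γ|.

|Γ| ≈ 0.641

Γ = (Z_L − Z_0)/(Z_L + Z_0) = (263.2 − j352)/(588.4 − j352)
|Γ| = 440/686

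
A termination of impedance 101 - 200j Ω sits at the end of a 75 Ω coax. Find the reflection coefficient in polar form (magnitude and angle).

Γ ≈ 0.757 ∠ -33.9°

Γ = (Z_L − Z_0)/(Z_L + Z_0) = (26 − j200)/(176 − j200)
|Γ| = 202/266 = 0.757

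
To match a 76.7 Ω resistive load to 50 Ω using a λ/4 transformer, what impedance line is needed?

Z_qwt = √(Z_0·R_L) = √(50 × 76.7) = √3835

Z_qwt ≈ 61.9 Ω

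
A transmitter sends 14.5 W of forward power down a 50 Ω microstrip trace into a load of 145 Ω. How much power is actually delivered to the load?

P_delivered ≈ 11.1 W

Γ = (145 − 50)/(145 + 50) = 0.487
|Γ|² = 0.237
P_refl = |Γ|²·P_inc = 3.44 W, P_del = (1 − |Γ|²)·P_inc = 11.1 W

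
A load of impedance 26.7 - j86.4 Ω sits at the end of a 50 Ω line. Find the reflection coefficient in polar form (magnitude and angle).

Γ = (Z_L − Z_0)/(Z_L + Z_0) = (-23.3 − j86.4)/(76.7 − j86.4)
|Γ| = 89.5/116 = 0.775

Γ ≈ 0.775 ∠ -56.7°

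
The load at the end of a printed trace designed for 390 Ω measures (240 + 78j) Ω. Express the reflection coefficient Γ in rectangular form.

Γ = (Z_L − Z_0)/(Z_L + Z_0) = (-150 + j78)/(630 + j78)

Γ ≈ -0.219 + j0.151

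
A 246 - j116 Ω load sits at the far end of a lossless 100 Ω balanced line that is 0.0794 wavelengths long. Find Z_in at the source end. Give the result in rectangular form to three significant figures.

Z_in ≈ 71.5 − j96.4 Ω

βl = 2π × 0.0794 = 28.6°
tan(βl) = tan(28.6°) = 0.545
Z_in = Z_0·(Z_L + jZ_0·tanβl)/(Z_0 + jZ_L·tanβl)
     = 100·(246 − j61.5)/(163 + j134)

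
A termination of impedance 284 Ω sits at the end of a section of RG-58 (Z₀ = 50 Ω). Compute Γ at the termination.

Γ = 0.701

Γ = (Z_L − Z_0)/(Z_L + Z_0) = (284 − 50)/(284 + 50) = 234/334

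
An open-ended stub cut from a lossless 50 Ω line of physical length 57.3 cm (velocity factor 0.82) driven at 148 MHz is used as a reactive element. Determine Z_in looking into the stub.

λ = v/f = 0.82·c / 148 MHz = 1.66 m
βl = 2π·l/λ = 2π × 0.345 = 124°
tan(βl) = -1.48
For an open-ended stub, Z_in = −jZ_0·cot(βl) = −jZ_0/tan(βl)

Z_in ≈ +j33.9 Ω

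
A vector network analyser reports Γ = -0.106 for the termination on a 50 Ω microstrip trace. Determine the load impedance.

Z_L ≈ 40.4 Ω

Z_L = Z_0·(1 + Γ)/(1 − Γ) = 50·(0.894)/(1.11)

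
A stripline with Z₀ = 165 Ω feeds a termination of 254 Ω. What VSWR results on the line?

VSWR ≈ 1.54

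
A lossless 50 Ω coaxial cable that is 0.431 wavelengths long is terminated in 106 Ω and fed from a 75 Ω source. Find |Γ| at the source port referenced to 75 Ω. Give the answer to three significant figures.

βl = 2π × 0.431 = 155°
tan(βl) = -0.463
Z_in = Z_0·(Z_L + jZ_0·tanβl)/(Z_0 + jZ_L·tanβl) = 65.6 + j41.2 Ω
Γ_s = (Z_in − Z_s)/(Z_in + Z_s) = (-9.43 + j41.2)/(141 + j41.2), |Γ_s| = 0.289

|Γ| ≈ 0.289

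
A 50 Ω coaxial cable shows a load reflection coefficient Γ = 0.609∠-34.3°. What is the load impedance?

Z_L ≈ 86.3 − j94.1 Ω

Z_L = Z_0·(1 + Γ)/(1 − Γ) = 50·(1.5 − j0.343)/(0.497 + j0.343)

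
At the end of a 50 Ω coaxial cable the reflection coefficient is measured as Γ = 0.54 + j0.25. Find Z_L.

Z_L ≈ 118 + j91.2 Ω

Z_L = Z_0·(1 + Γ)/(1 − Γ) = 50·(1.54 + j0.25)/(0.46 − j0.25)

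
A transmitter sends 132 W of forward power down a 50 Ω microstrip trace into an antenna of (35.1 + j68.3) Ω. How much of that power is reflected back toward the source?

P_reflected ≈ 54.2 W

|Γ| = |(-14.9 + j68.3)/(85.1 + j68.3)| = 0.641
|Γ|² = 0.41
P_refl = |Γ|²·P_inc = 54.2 W, P_del = (1 − |Γ|²)·P_inc = 77.8 W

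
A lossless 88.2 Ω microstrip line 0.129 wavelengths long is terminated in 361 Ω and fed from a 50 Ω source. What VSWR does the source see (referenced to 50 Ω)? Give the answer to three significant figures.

βl = 2π × 0.129 = 46.4°
tan(βl) = 1.05
Z_in = Z_0·(Z_L + jZ_0·tanβl)/(Z_0 + jZ_L·tanβl) = 38.9 − j74.8 Ω
Γ_s = (Z_in − Z_s)/(Z_in + Z_s) = (-11.1 − j74.8)/(88.9 − j74.8), |Γ_s| = 0.651
VSWR = (1 + |Γ_s|)/(1 − |Γ_s|)

VSWR ≈ 4.73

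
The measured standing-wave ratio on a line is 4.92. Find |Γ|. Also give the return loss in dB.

|Γ| ≈ 0.662; return loss ≈ 3.58 dB

|Γ| = (S − 1)/(S + 1) = (4.92 − 1)/(4.92 + 1) = 3.92/5.92
RL = −20·log₁₀|Γ| = −20·log₁₀(0.662)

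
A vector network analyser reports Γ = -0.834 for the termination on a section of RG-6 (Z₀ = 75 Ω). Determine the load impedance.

Z_L = Z_0·(1 + Γ)/(1 − Γ) = 75·(0.166)/(1.83)

Z_L ≈ 6.79 Ω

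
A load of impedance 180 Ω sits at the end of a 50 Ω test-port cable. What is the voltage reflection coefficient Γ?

Γ = 0.565

Γ = (Z_L − Z_0)/(Z_L + Z_0) = (180 − 50)/(180 + 50) = 130/230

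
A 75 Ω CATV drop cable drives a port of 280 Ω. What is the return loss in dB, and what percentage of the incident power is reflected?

Γ = (280 − 75)/(280 + 75) = 0.577
RL = −20·log₁₀(0.577) = 4.77 dB
P_refl/P_inc = |Γ|² = 0.333

RL ≈ 4.77 dB; 33.3% of incident power reflected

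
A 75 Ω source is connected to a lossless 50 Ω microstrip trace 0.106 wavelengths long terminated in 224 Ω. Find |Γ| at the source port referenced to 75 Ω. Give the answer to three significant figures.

|Γ| ≈ 0.633

βl = 2π × 0.106 = 38.2°
tan(βl) = 0.786
Z_in = Z_0·(Z_L + jZ_0·tanβl)/(Z_0 + jZ_L·tanβl) = 27.1 − j55.9 Ω
Γ_s = (Z_in − Z_s)/(Z_in + Z_s) = (-47.9 − j55.9)/(102 − j55.9), |Γ_s| = 0.633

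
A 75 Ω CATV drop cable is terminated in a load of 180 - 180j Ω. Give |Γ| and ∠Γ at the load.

Γ = (Z_L − Z_0)/(Z_L + Z_0) = (105 − j180)/(255 − j180)
|Γ| = 208/312 = 0.668

Γ ≈ 0.668 ∠ -24.5°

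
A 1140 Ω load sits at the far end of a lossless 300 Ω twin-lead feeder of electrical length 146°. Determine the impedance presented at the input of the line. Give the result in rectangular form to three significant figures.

tan(βl) = tan(146°) = -0.675
Z_in = Z_0·(Z_L + jZ_0·tanβl)/(Z_0 + jZ_L·tanβl)
     = 300·(1140 − j202)/(300 − j769)

Z_in ≈ 219 + j359 Ω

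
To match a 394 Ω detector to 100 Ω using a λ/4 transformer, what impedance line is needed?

Z_qwt = √(Z_0·R_L) = √(100 × 394) = √39400

Z_qwt ≈ 198 Ω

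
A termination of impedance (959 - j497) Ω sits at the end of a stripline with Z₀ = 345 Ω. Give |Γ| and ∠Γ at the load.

Γ = (Z_L − Z_0)/(Z_L + Z_0) = (614 − j497)/(1304 − j497)
|Γ| = 790/1400 = 0.566

Γ ≈ 0.566 ∠ -18.1°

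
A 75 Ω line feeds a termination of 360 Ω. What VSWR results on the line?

VSWR ≈ 4.8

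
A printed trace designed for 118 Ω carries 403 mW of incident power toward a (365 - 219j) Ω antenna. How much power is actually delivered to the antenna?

P_delivered ≈ 247 mW

|Γ| = |(247 − j219)/(483 − j219)| = 0.622
|Γ|² = 0.387
P_refl = |Γ|²·P_inc = 156 mW, P_del = (1 − |Γ|²)·P_inc = 247 mW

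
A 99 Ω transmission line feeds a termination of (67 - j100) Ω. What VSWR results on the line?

VSWR ≈ 3.36

Γ = (Z_L − Z_0)/(Z_L + Z_0) = (-32 − j100)/(166 − j100)
|Γ| = 105/194 = 0.542
VSWR = (1 + |Γ|)/(1 − |Γ|) = 1.54/0.458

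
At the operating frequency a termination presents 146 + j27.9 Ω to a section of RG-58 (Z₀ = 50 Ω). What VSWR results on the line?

Γ = (Z_L − Z_0)/(Z_L + Z_0) = (96 + j27.9)/(196 + j27.9)
|Γ| = 100/198 = 0.505
VSWR = (1 + |Γ|)/(1 − |Γ|) = 1.5/0.495

VSWR ≈ 3.04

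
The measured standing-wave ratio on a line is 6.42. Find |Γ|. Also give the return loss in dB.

|Γ| ≈ 0.73; return loss ≈ 2.73 dB

|Γ| = (S − 1)/(S + 1) = (6.42 − 1)/(6.42 + 1) = 5.42/7.42
RL = −20·log₁₀|Γ| = −20·log₁₀(0.73)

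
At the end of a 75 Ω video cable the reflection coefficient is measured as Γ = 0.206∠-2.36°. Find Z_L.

Z_L ≈ 114 − j2.02 Ω

Z_L = Z_0·(1 + Γ)/(1 − Γ) = 75·(1.21 − j0.00848)/(0.794 + j0.00848)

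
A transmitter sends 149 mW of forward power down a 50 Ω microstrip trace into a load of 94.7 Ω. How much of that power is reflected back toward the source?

Γ = (94.7 − 50)/(94.7 + 50) = 0.309
|Γ|² = 0.0954
P_refl = |Γ|²·P_inc = 14.2 mW, P_del = (1 − |Γ|²)·P_inc = 135 mW

P_reflected ≈ 14.2 mW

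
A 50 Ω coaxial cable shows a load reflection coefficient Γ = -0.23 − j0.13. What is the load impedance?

Z_L = Z_0·(1 + Γ)/(1 − Γ) = 50·(0.77 − j0.13)/(1.23 + j0.13)

Z_L ≈ 30.4 − j8.5 Ω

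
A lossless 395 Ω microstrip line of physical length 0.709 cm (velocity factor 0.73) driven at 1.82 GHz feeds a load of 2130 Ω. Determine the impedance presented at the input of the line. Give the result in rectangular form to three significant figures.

Z_in ≈ 456 − j800 Ω

λ = v/f = 0.73·c / 1.82 GHz = 0.12 m
βl = 2π·l/λ = 2π × 0.0589 = 21.2°
tan(βl) = tan(21.2°) = 0.388
Z_in = Z_0·(Z_L + jZ_0·tanβl)/(Z_0 + jZ_L·tanβl)
     = 395·(2130 + j153)/(395 + j827)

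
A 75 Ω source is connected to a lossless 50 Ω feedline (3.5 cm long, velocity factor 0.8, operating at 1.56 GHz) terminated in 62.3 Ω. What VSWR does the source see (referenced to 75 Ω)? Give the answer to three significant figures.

VSWR ≈ 1.86

λ = v/f = 0.8·c / 1.56 GHz = 0.154 m
βl = 2π·l/λ = 2π × 0.228 = 81.9°
tan(βl) = 7.03
Z_in = Z_0·(Z_L + jZ_0·tanβl)/(Z_0 + jZ_L·tanβl) = 40.4 − j2.5 Ω
Γ_s = (Z_in − Z_s)/(Z_in + Z_s) = (-34.6 − j2.5)/(115 − j2.5), |Γ_s| = 0.3
VSWR = (1 + |Γ_s|)/(1 − |Γ_s|)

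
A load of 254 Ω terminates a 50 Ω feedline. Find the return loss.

RL ≈ 3.46 dB

Γ = (254 − 50)/(254 + 50) = 0.671
RL = −20·log₁₀|Γ| = −20·log₁₀(0.671)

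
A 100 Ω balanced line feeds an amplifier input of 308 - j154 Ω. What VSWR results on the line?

Γ = (Z_L − Z_0)/(Z_L + Z_0) = (208 − j154)/(408 − j154)
|Γ| = 259/436 = 0.593
VSWR = (1 + |Γ|)/(1 − |Γ|) = 1.59/0.407

VSWR ≈ 3.92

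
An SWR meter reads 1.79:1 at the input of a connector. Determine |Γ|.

|Γ| = (S − 1)/(S + 1) = (1.79 − 1)/(1.79 + 1) = 0.79/2.79

|Γ| ≈ 0.283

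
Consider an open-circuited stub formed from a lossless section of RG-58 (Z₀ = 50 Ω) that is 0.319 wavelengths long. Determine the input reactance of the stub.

βl = 2π × 0.319 = 115°
tan(βl) = -2.16
For an open-circuited stub, Z_in = −jZ_0·cot(βl) = −jZ_0/tan(βl)

X_in ≈ 23.1 Ω (inductive)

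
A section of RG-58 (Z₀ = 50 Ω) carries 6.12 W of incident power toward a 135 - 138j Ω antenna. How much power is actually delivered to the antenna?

P_delivered ≈ 3.1 W

|Γ| = |(85 − j138)/(185 − j138)| = 0.702
|Γ|² = 0.493
P_refl = |Γ|²·P_inc = 3.02 W, P_del = (1 − |Γ|²)·P_inc = 3.1 W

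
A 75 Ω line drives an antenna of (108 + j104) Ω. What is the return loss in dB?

RL ≈ 5.71 dB

Γ = (33 + j104)/(183 + j104), |Γ| = 0.518
RL = −20·log₁₀|Γ| = −20·log₁₀(0.518)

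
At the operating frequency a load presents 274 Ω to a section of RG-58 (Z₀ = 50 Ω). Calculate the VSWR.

For a purely resistive load, VSWR = R_L/Z_0 or Z_0/R_L (whichever > 1) = 274/50

VSWR ≈ 5.48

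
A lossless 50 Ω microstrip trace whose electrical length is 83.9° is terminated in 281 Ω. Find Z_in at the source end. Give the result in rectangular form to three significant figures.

Z_in ≈ 9 − j5.17 Ω

tan(βl) = tan(83.9°) = 9.36
Z_in = Z_0·(Z_L + jZ_0·tanβl)/(Z_0 + jZ_L·tanβl)
     = 50·(281 + j468)/(50 + j2630)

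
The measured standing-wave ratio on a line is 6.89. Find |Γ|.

|Γ| ≈ 0.747

|Γ| = (S − 1)/(S + 1) = (6.89 − 1)/(6.89 + 1) = 5.89/7.89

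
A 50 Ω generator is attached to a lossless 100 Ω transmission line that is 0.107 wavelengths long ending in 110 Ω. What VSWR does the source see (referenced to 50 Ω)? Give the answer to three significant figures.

VSWR ≈ 2.06

βl = 2π × 0.107 = 38.5°
tan(βl) = 0.796
Z_in = Z_0·(Z_L + jZ_0·tanβl)/(Z_0 + jZ_L·tanβl) = 102 − j9.46 Ω
Γ_s = (Z_in − Z_s)/(Z_in + Z_s) = (51.7 − j9.46)/(152 − j9.46), |Γ_s| = 0.346
VSWR = (1 + |Γ_s|)/(1 − |Γ_s|)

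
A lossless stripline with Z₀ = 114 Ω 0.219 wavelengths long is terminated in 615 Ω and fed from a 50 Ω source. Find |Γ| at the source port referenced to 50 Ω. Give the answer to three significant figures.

βl = 2π × 0.219 = 78.8°
tan(βl) = 5.07
Z_in = Z_0·(Z_L + jZ_0·tanβl)/(Z_0 + jZ_L·tanβl) = 21.9 − j21.7 Ω
Γ_s = (Z_in − Z_s)/(Z_in + Z_s) = (-28.1 − j21.7)/(71.9 − j21.7), |Γ_s| = 0.472

|Γ| ≈ 0.472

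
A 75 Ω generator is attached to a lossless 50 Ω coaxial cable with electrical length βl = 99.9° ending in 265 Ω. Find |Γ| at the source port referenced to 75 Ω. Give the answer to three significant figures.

tan(βl) = -5.73
Z_in = Z_0·(Z_L + jZ_0·tanβl)/(Z_0 + jZ_L·tanβl) = 9.71 + j8.41 Ω
Γ_s = (Z_in − Z_s)/(Z_in + Z_s) = (-65.3 + j8.41)/(84.7 + j8.41), |Γ_s| = 0.773

|Γ| ≈ 0.773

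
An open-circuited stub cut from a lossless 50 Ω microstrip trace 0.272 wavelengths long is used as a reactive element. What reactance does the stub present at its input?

X_in ≈ 6.96 Ω (inductive)

βl = 2π × 0.272 = 97.9°
tan(βl) = -7.19
For an open-circuited stub, Z_in = −jZ_0·cot(βl) = −jZ_0/tan(βl)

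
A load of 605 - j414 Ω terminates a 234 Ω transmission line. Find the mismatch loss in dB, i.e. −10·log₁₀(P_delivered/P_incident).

mismatch loss ≈ 1.89 dB

Γ = (371 − j414)/(839 − j414), |Γ| = 0.594
|Γ|² = 0.353, so P_del/P_inc = 1 − |Γ|² = 0.647
ML = −10·log₁₀(1 − |Γ|²)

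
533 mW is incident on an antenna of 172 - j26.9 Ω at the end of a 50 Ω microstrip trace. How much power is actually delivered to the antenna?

P_delivered ≈ 367 mW

|Γ| = |(122 − j26.9)/(222 − j26.9)| = 0.559
|Γ|² = 0.312
P_refl = |Γ|²·P_inc = 166 mW, P_del = (1 − |Γ|²)·P_inc = 367 mW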